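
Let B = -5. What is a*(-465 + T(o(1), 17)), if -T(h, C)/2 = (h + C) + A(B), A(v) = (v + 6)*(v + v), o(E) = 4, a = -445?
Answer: 216715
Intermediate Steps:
A(v) = 2*v*(6 + v) (A(v) = (6 + v)*(2*v) = 2*v*(6 + v))
T(h, C) = 20 - 2*C - 2*h (T(h, C) = -2*((h + C) + 2*(-5)*(6 - 5)) = -2*((C + h) + 2*(-5)*1) = -2*((C + h) - 10) = -2*(-10 + C + h) = 20 - 2*C - 2*h)
a*(-465 + T(o(1), 17)) = -445*(-465 + (20 - 2*17 - 2*4)) = -445*(-465 + (20 - 34 - 8)) = -445*(-465 - 22) = -445*(-487) = 216715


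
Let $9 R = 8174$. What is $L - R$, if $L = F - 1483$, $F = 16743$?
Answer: $\frac{129166}{9} \approx 14352.0$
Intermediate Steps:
$R = \frac{8174}{9}$ ($R = \frac{1}{9} \cdot 8174 = \frac{8174}{9} \approx 908.22$)
$L = 15260$ ($L = 16743 - 1483 = 15260$)
$L - R = 15260 - \frac{8174}{9} = \frac{129166}{9}$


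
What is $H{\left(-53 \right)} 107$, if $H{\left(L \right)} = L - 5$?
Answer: $-6206$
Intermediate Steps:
$H{\left(L \right)} = -5 + L$ ($H{\left(L \right)} = L - 5 = -5 + L$)
$H{\left(-53 \right)} 107 = \left(-5 - 53\right) 107 = \left(-58\right) 107 = -6206$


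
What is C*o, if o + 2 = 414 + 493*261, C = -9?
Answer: -1161765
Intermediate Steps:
o = 129085 (o = -2 + (414 + 493*261) = -2 + (414 + 128673) = -2 + 129087 = 129085)
C*o = -9*129085 = -1161765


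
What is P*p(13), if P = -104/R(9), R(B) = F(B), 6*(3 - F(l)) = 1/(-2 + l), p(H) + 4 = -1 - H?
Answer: 78624/125 ≈ 628.99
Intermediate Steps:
p(H) = -5 - H (p(H) = -4 + (-1 - H) = -5 - H)
F(l) = 3 - 1/(6*(-2 + l))
R(B) = (-37 + 18*B)/(6*(-2 + B))
P = -4368/125 (P = -104*6*(-2 + 9)/(-37 + 18*9) = -104*42/(-37 + 162) = -104/((⅙)*(⅐)*125) = -104/125/42 = -104*42/125 = -4368/125 ≈ -34.944)
P*p(13) = -4368*(-5 - 1*13)/125 = -4368*(-5 - 13)/125 = -4368/125*(-18) = 78624/125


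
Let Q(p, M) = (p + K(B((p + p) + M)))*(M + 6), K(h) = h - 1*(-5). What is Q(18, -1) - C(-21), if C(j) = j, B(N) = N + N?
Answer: 486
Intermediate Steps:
B(N) = 2*N
K(h) = 5 + h (K(h) = h + 5 = 5 + h)
Q(p, M) = (6 + M)*(5 + 2*M + 5*p) (Q(p, M) = (p + (5 + 2*((p + p) + M)))*(M + 6) = (p + (5 + 2*(2*p + M)))*(6 + M) = (p + (5 + 2*(M + 2*p)))*(6 + M) = (p + (5 + (2*M + 4*p)))*(6 + M) = (p + (5 + 2*M + 4*p))*(6 + M) = (5 + 2*M + 5*p)*(6 + M) = (6 + M)*(5 + 2*M + 5*p))
Q(18, -1) - C(-21) = (30 + 2*(-1)² + 17*(-1) + 30*18 + 5*(-1)*18) - 1*(-21) = (30 + 2*1 - 17 + 540 - 90) + 21 = (30 + 2 - 17 + 540 - 90) + 21 = 465 + 21 = 486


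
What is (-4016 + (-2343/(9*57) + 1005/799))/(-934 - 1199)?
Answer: 549154228/291429657 ≈ 1.8843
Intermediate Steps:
(-4016 + (-2343/(9*57) + 1005/799))/(-934 - 1199) = (-4016 + (-2343/513 + 1005*(1/799)))/(-2133) = (-4016 + (-2343*1/513 + 1005/799))*(-1/2133) = (-4016 + (-781/171 + 1005/799))*(-1/2133) = (-4016 - 452164/136629)*(-1/2133) = -549154228/136629*(-1/2133) = 549154228/291429657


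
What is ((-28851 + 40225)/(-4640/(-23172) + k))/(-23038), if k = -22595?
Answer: 32944791/1507741204325 ≈ 2.1850e-5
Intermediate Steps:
((-28851 + 40225)/(-4640/(-23172) + k))/(-23038) = ((-28851 + 40225)/(-4640/(-23172) - 22595))/(-23038) = (11374/(-4640*(-1/23172) - 22595))*(-1/23038) = (11374/(1160/5793 - 22595))*(-1/23038) = (11374/(-130891675/5793))*(-1/23038) = (11374*(-5793/130891675))*(-1/23038) = -65889582/130891675*(-1/23038) = 32944791/1507741204325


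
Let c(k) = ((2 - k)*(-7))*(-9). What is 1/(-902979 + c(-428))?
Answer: -1/875889 ≈ -1.1417e-6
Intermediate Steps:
c(k) = 126 - 63*k (c(k) = (-14 + 7*k)*(-9) = 126 - 63*k)
1/(-902979 + c(-428)) = 1/(-902979 + (126 - 63*(-428))) = 1/(-902979 + (126 + 26964)) = 1/(-902979 + 27090) = 1/(-875889) = -1/875889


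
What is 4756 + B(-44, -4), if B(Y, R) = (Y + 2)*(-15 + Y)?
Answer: 7234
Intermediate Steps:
B(Y, R) = (-15 + Y)*(2 + Y) (B(Y, R) = (2 + Y)*(-15 + Y) = (-15 + Y)*(2 + Y))
4756 + B(-44, -4) = 4756 + (-30 + (-44)² - 13*(-44)) = 4756 + (-30 + 1936 + 572) = 4756 + 2478 = 7234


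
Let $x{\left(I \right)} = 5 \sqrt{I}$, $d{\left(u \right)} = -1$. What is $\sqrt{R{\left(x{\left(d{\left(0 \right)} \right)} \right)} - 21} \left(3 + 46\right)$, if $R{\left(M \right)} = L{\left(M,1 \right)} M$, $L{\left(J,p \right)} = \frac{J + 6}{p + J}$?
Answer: $\frac{49 \sqrt{-10946 + 4030 i}}{26} \approx 35.716 + 200.38 i$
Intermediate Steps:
$L{\left(J,p \right)} = \frac{6 + J}{J + p}$
$R{\left(M \right)} = \frac{M \left(6 + M\right)}{1 + M}$ ($R{\left(M \right)} = \frac{6 + M}{M + 1} M = \frac{6 + M}{1 + M} M = \frac{M \left(6 + M\right)}{1 + M}$)
$\sqrt{R{\left(x{\left(d{\left(0 \right)} \right)} \right)} - 21} \left(3 + 46\right) = \sqrt{\frac{5 \sqrt{-1} \left(6 + 5 \sqrt{-1}\right)}{1 + 5 \sqrt{-1}} - 21} \left(3 + 46\right) = \sqrt{\frac{5 i \left(6 + 5 i\right)}{1 + 5 i} - 21} \cdot 49 = \sqrt{5 i \frac{1 - 5 i}{26} \left(6 + 5 i\right) - 21} \cdot 49 = \sqrt{\frac{5 i \left(1 - 5 i\right) \left(6 + 5 i\right)}{26} - 21} \cdot 49 = \sqrt{-21 + \frac{5 i \left(1 - 5 i\right) \left(6 + 5 i\right)}{26}} \cdot 49 = 49 \sqrt{-21 + \frac{5 i \left(1 - 5 i\right) \left(6 + 5 i\right)}{26}}$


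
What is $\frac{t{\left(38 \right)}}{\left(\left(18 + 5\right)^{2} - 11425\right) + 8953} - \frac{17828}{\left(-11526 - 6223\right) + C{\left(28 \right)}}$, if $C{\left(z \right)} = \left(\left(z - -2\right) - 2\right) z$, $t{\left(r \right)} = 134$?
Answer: $\frac{16658}{16965} \approx 0.9819$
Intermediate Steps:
$C{\left(z \right)} = z^{2}$ ($C{\left(z \right)} = \left(\left(z + 2\right) - 2\right) z = \left(\left(2 + z\right) - 2\right) z = z z = z^{2}$)
$\frac{t{\left(38 \right)}}{\left(\left(18 + 5\right)^{2} - 11425\right) + 8953} - \frac{17828}{\left(-11526 - 6223\right) + C{\left(28 \right)}} = \frac{134}{\left(\left(18 + 5\right)^{2} - 11425\right) + 8953} - \frac{17828}{\left(-11526 - 6223\right) + 28^{2}} = \frac{134}{\left(23^{2} - 11425\right) + 8953} - \frac{17828}{-17749 + 784} = \frac{134}{\left(529 - 11425\right) + 8953} - \frac{17828}{-16965} = \frac{134}{-10896 + 8953} - - \frac{17828}{16965} = \frac{134}{-1943} + \frac{17828}{16965} = 134 \left(- \frac{1}{1943}\right) + \frac{17828}{16965} = - \frac{2}{29} + \frac{17828}{16965} = \frac{16658}{16965}$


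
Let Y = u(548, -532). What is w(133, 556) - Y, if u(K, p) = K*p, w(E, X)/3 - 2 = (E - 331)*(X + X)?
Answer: -368986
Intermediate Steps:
w(E, X) = 6 + 6*X*(-331 + E) (w(E, X) = 6 + 3*((E - 331)*(X + X)) = 6 + 3*((-331 + E)*(2*X)) = 6 + 3*(2*X*(-331 + E)) = 6 + 6*X*(-331 + E))
Y = -291536 (Y = 548*(-532) = -291536)
w(133, 556) - Y = (6 - 1986*556 + 6*133*556) - 1*(-291536) = (6 - 1104216 + 443688) + 291536 = -660522 + 291536 = -368986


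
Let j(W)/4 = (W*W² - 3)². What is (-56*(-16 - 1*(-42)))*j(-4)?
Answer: -26143936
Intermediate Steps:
j(W) = 4*(-3 + W³)² (j(W) = 4*(W*W² - 3)² = 4*(W³ - 3)² = 4*(-3 + W³)²)
(-56*(-16 - 1*(-42)))*j(-4) = (-56*(-16 - 1*(-42)))*(4*(-3 + (-4)³)²) = (-56*(-16 + 42))*(4*(-3 - 64)²) = (-56*26)*(4*(-67)²) = -5824*4489 = -1456*17956 = -26143936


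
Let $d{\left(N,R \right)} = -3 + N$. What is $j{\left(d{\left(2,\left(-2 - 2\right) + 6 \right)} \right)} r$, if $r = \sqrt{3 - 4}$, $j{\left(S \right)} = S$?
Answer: $- i \approx - 1.0 i$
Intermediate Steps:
$r = i$ ($r = \sqrt{-1} = i \approx 1.0 i$)
$j{\left(d{\left(2,\left(-2 - 2\right) + 6 \right)} \right)} r = \left(-3 + 2\right) i = - i$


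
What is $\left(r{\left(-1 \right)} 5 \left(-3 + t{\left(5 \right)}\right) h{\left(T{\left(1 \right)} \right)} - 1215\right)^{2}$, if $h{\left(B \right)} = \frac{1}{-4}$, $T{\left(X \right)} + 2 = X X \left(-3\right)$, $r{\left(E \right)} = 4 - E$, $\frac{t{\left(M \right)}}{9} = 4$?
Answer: $\frac{32319225}{16} \approx 2.02 \cdot 10^{6}$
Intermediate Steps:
$t{\left(M \right)} = 36$ ($t{\left(M \right)} = 9 \cdot 4 = 36$)
$T{\left(X \right)} = -2 - 3 X^{2}$ ($T{\left(X \right)} = -2 + X X \left(-3\right) = -2 + X^{2} \left(-3\right) = -2 - 3 X^{2}$)
$h{\left(B \right)} = - \frac{1}{4}$
$\left(r{\left(-1 \right)} 5 \left(-3 + t{\left(5 \right)}\right) h{\left(T{\left(1 \right)} \right)} - 1215\right)^{2} = \left(\left(4 - -1\right) 5 \left(-3 + 36\right) \left(- \frac{1}{4}\right) - 1215\right)^{2} = \left(\left(4 + 1\right) 5 \cdot 33 \left(- \frac{1}{4}\right) - 1215\right)^{2} = \left(5 \cdot 165 \left(- \frac{1}{4}\right) - 1215\right)^{2} = \left(825 \left(- \frac{1}{4}\right) - 1215\right)^{2} = \left(- \frac{825}{4} - 1215\right)^{2} = \left(- \frac{5685}{4}\right)^{2} = \frac{32319225}{16}$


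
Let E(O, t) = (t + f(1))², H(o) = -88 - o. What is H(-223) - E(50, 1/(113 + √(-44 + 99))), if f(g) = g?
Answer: 5414412619/40411449 + 12827*√55/80822898 ≈ 133.98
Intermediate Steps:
E(O, t) = (1 + t)² (E(O, t) = (t + 1)² = (1 + t)²)
H(-223) - E(50, 1/(113 + √(-44 + 99))) = (-88 - 1*(-223)) - (1 + 1/(113 + √(-44 + 99)))² = (-88 + 223) - (1 + 1/(113 + √55))² = 135 - (1 + 1/(113 + √55))²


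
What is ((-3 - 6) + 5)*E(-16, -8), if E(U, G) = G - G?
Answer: 0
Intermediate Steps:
E(U, G) = 0
((-3 - 6) + 5)*E(-16, -8) = ((-3 - 6) + 5)*0 = (-9 + 5)*0 = -4*0 = 0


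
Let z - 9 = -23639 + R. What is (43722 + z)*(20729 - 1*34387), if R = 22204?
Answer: -577678768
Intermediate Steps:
z = -1426 (z = 9 + (-23639 + 22204) = 9 - 1435 = -1426)
(43722 + z)*(20729 - 1*34387) = (43722 - 1426)*(20729 - 1*34387) = 42296*(20729 - 34387) = 42296*(-13658) = -577678768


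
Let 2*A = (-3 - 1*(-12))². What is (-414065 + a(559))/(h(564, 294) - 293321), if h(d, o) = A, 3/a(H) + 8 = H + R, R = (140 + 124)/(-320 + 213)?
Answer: 48605433448/34427024773 ≈ 1.4118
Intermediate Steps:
A = 81/2 (A = (-3 - 1*(-12))²/2 = (-3 + 12)²/2 = (½)*9² = (½)*81 = 81/2 ≈ 40.500)
R = -264/107 (R = 264/(-107) = 264*(-1/107) = -264/107 ≈ -2.4673)
a(H) = 3/(-1120/107 + H) (a(H) = 3/(-8 + (H - 264/107)) = 3/(-8 + (-264/107 + H)) = 3/(-1120/107 + H))
h(d, o) = 81/2
(-414065 + a(559))/(h(564, 294) - 293321) = (-414065 + 321/(-1120 + 107*559))/(81/2 - 293321) = (-414065 + 321/(-1120 + 59813))/(-586561/2) = (-414065 + 321/58693)*(-2/586561) = -24302716724/58693*(-2/586561) = 48605433448/34427024773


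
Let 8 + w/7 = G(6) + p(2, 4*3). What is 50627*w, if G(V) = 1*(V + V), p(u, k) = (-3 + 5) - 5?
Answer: 354389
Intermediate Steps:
p(u, k) = -3 (p(u, k) = 2 - 5 = -3)
G(V) = 2*V (G(V) = 1*(2*V) = 2*V)
w = 7 (w = -56 + 7*(2*6 - 3) = -56 + 7*(12 - 3) = -56 + 7*9 = -56 + 63 = 7)
50627*w = 50627*7 = 354389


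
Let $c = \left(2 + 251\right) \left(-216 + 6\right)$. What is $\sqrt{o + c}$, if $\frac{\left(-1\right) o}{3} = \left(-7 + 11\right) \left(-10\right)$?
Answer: $3 i \sqrt{5890} \approx 230.24 i$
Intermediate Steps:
$o = 120$ ($o = - 3 \left(-7 + 11\right) \left(-10\right) = - 3 \cdot 4 \left(-10\right) = \left(-3\right) \left(-40\right) = 120$)
$c = -53130$ ($c = 253 \left(-210\right) = -53130$)
$\sqrt{o + c} = \sqrt{120 - 53130} = \sqrt{-53010} = 3 i \sqrt{5890}$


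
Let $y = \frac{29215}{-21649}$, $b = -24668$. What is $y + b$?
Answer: $- \frac{534066747}{21649} \approx -24669.0$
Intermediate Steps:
$y = - \frac{29215}{21649}$ ($y = 29215 \left(- \frac{1}{21649}\right) = - \frac{29215}{21649} \approx -1.3495$)
$y + b = - \frac{29215}{21649} - 24668 = - \frac{534066747}{21649}$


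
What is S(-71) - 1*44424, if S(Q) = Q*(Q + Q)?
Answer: -34342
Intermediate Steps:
S(Q) = 2*Q² (S(Q) = Q*(2*Q) = 2*Q²)
S(-71) - 1*44424 = 2*(-71)² - 1*44424 = 2*5041 - 44424 = 10082 - 44424 = -34342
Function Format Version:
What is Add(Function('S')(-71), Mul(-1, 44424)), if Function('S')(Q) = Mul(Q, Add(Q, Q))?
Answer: -34342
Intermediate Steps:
Function('S')(Q) = Mul(2, Pow(Q, 2)) (Function('S')(Q) = Mul(Q, Mul(2, Q)) = Mul(2, Pow(Q, 2)))
Add(Function('S')(-71), Mul(-1, 44424)) = Add(Mul(2, Pow(-71, 2)), Mul(-1, 44424)) = Add(Mul(2, 5041), -44424) = Add(10082, -44424) = -34342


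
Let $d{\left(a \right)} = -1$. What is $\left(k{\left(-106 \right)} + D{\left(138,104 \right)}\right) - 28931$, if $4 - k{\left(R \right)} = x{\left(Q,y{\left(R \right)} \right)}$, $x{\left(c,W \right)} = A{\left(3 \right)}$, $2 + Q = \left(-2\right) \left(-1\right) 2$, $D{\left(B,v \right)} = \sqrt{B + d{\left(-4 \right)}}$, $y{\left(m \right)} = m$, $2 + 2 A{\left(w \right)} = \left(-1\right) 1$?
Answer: $- \frac{57851}{2} + \sqrt{137} \approx -28914.0$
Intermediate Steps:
$A{\left(w \right)} = - \frac{3}{2}$ ($A{\left(w \right)} = -1 + \frac{\left(-1\right) 1}{2} = -1 + \frac{1}{2} \left(-1\right) = -1 - \frac{1}{2} = - \frac{3}{2}$)
$D{\left(B,v \right)} = \sqrt{-1 + B}$ ($D{\left(B,v \right)} = \sqrt{B - 1} = \sqrt{-1 + B}$)
$Q = 2$ ($Q = -2 + \left(-2\right) \left(-1\right) 2 = -2 + 2 \cdot 2 = -2 + 4 = 2$)
$x{\left(c,W \right)} = - \frac{3}{2}$
$k{\left(R \right)} = \frac{11}{2}$ ($k{\left(R \right)} = 4 - - \frac{3}{2} = 4 + \frac{3}{2} = \frac{11}{2}$)
$\left(k{\left(-106 \right)} + D{\left(138,104 \right)}\right) - 28931 = \left(\frac{11}{2} + \sqrt{-1 + 138}\right) - 28931 = \left(\frac{11}{2} + \sqrt{137}\right) - 28931 = - \frac{57851}{2} + \sqrt{137}$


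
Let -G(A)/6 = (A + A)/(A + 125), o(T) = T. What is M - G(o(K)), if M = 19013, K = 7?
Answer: 209150/11 ≈ 19014.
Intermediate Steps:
G(A) = -12*A/(125 + A) (G(A) = -6*(A + A)/(A + 125) = -6*2*A/(125 + A) = -12*A/(125 + A))
M - G(o(K)) = 19013 - (-12)*7/(125 + 7) = 19013 - (-12)*7/132 = 19013 - 1*(-7/11) = 19013 + 7/11 = 209150/11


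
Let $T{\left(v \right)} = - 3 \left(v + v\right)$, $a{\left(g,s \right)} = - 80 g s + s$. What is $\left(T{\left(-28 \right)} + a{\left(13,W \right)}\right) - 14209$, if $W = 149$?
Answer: $-168852$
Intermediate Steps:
$a{\left(g,s \right)} = s - 80 g s$ ($a{\left(g,s \right)} = - 80 g s + s = s - 80 g s$)
$T{\left(v \right)} = - 6 v$ ($T{\left(v \right)} = - 3 \cdot 2 v = - 6 v$)
$\left(T{\left(-28 \right)} + a{\left(13,W \right)}\right) - 14209 = \left(\left(-6\right) \left(-28\right) + 149 \left(1 - 1040\right)\right) - 14209 = \left(168 + 149 \left(1 - 1040\right)\right) - 14209 = \left(168 + 149 \left(-1039\right)\right) - 14209 = \left(168 - 154811\right) - 14209 = -154643 - 14209 = -168852$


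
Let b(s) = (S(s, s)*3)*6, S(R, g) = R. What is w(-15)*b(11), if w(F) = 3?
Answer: 594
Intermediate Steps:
b(s) = 18*s (b(s) = (s*3)*6 = (3*s)*6 = 18*s)
w(-15)*b(11) = 3*(18*11) = 3*198 = 594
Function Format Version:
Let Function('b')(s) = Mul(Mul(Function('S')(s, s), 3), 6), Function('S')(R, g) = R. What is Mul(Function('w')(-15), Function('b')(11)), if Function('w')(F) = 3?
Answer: 594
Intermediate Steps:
Function('b')(s) = Mul(18, s) (Function('b')(s) = Mul(Mul(s, 3), 6) = Mul(Mul(3, s), 6) = Mul(18, s))
Mul(Function('w')(-15), Function('b')(11)) = Mul(3, Mul(18, 11)) = Mul(3, 198) = 594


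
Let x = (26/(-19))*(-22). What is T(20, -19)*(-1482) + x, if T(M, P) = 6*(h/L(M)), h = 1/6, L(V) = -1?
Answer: 28730/19 ≈ 1512.1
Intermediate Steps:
h = ⅙ ≈ 0.16667
x = 572/19 (x = (26*(-1/19))*(-22) = -26/19*(-22) = 572/19 ≈ 30.105)
T(M, P) = -1 (T(M, P) = 6*((⅙)/(-1)) = 6*((⅙)*(-1)) = 6*(-⅙) = -1)
T(20, -19)*(-1482) + x = -1*(-1482) + 572/19 = 1482 + 572/19 = 28730/19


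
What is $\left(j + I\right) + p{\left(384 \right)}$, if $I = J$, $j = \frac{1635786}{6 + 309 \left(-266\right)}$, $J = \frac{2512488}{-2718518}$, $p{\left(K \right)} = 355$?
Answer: $\frac{188545663693}{564216054} \approx 334.17$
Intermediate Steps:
$J = - \frac{114204}{123569}$ ($J = 2512488 \left(- \frac{1}{2718518}\right) = - \frac{114204}{123569} \approx -0.92421$)
$j = - \frac{90877}{4566}$ ($j = \frac{1635786}{6 - 82194} = \frac{1635786}{-82188} = 1635786 \left(- \frac{1}{82188}\right) = - \frac{90877}{4566} \approx -19.903$)
$I = - \frac{114204}{123569} \approx -0.92421$
$\left(j + I\right) + p{\left(384 \right)} = \left(- \frac{90877}{4566} - \frac{114204}{123569}\right) + 355 = - \frac{11751035477}{564216054} + 355 = \frac{188545663693}{564216054}$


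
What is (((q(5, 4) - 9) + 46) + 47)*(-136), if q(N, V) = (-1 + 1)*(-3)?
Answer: -11424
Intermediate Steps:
q(N, V) = 0 (q(N, V) = 0*(-3) = 0)
(((q(5, 4) - 9) + 46) + 47)*(-136) = (((0 - 9) + 46) + 47)*(-136) = ((-9 + 46) + 47)*(-136) = (37 + 47)*(-136) = 84*(-136) = -11424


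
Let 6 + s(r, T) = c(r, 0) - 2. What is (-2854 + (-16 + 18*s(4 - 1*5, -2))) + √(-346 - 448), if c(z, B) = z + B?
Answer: -3032 + I*√794 ≈ -3032.0 + 28.178*I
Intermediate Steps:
c(z, B) = B + z
s(r, T) = -8 + r (s(r, T) = -6 + ((0 + r) - 2) = -6 + (r - 2) = -6 + (-2 + r) = -8 + r)
(-2854 + (-16 + 18*s(4 - 1*5, -2))) + √(-346 - 448) = (-2854 + (-16 + 18*(-8 + (4 - 1*5)))) + √(-346 - 448) = (-2854 + (-16 + 18*(-8 + (4 - 5)))) + √(-794) = (-2854 + (-16 + 18*(-8 - 1))) + I*√794 = (-2854 + (-16 + 18*(-9))) + I*√794 = (-2854 + (-16 - 162)) + I*√794 = (-2854 - 178) + I*√794 = -3032 + I*√794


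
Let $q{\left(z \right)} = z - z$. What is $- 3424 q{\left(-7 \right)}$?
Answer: $0$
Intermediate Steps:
$q{\left(z \right)} = 0$
$- 3424 q{\left(-7 \right)} = \left(-3424\right) 0 = 0$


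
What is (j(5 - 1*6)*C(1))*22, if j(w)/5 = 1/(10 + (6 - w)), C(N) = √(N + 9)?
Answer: 110*√10/17 ≈ 20.462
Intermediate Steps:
C(N) = √(9 + N)
j(w) = 5/(16 - w) (j(w) = 5/(10 + (6 - w)) = 5/(16 - w))
(j(5 - 1*6)*C(1))*22 = ((-5/(-16 + (5 - 1*6)))*√(9 + 1))*22 = ((-5/(-16 + (5 - 6)))*√10)*22 = ((-5/(-16 - 1))*√10)*22 = ((-5/(-17))*√10)*22 = ((-5*(-1/17))*√10)*22 = (5*√10/17)*22 = 110*√10/17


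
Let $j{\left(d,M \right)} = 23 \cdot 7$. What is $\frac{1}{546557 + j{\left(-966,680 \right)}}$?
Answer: $\frac{1}{546718} \approx 1.8291 \cdot 10^{-6}$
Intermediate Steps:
$j{\left(d,M \right)} = 161$
$\frac{1}{546557 + j{\left(-966,680 \right)}} = \frac{1}{546557 + 161} = \frac{1}{546718}$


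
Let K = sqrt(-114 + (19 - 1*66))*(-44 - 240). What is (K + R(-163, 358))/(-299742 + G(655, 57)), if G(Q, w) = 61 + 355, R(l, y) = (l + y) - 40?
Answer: -155/299326 + 142*I*sqrt(161)/149663 ≈ -0.00051783 + 0.012039*I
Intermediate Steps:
R(l, y) = -40 + l + y
G(Q, w) = 416
K = -284*I*sqrt(161) (K = sqrt(-114 + (19 - 66))*(-284) = sqrt(-114 - 47)*(-284) = sqrt(-161)*(-284) = (I*sqrt(161))*(-284) = -284*I*sqrt(161) ≈ -3603.6*I)
(K + R(-163, 358))/(-299742 + G(655, 57)) = (-284*I*sqrt(161) + (-40 - 163 + 358))/(-299742 + 416) = (-284*I*sqrt(161) + 155)/(-299326) = (155 - 284*I*sqrt(161))*(-1/299326) = -155/299326 + 142*I*sqrt(161)/149663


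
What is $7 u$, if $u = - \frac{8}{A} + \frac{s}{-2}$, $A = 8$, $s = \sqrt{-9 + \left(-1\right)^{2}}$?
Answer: $-7 - 7 i \sqrt{2} \approx -7.0 - 9.8995 i$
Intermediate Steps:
$s = 2 i \sqrt{2}$ ($s = \sqrt{-9 + 1} = \sqrt{-8} = 2 i \sqrt{2} \approx 2.8284 i$)
$u = -1 - i \sqrt{2}$ ($u = - \frac{8}{8} + \frac{2 i \sqrt{2}}{-2} = \left(-8\right) \frac{1}{8} + 2 i \sqrt{2} \left(- \frac{1}{2}\right) = -1 - i \sqrt{2} \approx -1.0 - 1.4142 i$)
$7 u = 7 \left(-1 - i \sqrt{2}\right) = -7 - 7 i \sqrt{2}$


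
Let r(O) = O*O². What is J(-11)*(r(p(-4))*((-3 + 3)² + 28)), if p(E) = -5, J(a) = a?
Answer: 38500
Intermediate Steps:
r(O) = O³
J(-11)*(r(p(-4))*((-3 + 3)² + 28)) = -11*(-5)³*((-3 + 3)² + 28) = -(-1375)*(0² + 28) = -(-1375)*(0 + 28) = -(-1375)*28 = -11*(-3500) = 38500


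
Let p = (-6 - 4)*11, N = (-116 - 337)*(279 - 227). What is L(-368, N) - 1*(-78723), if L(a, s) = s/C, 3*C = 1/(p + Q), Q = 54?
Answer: 4036131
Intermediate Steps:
N = -23556 (N = -453*52 = -23556)
p = -110 (p = -10*11 = -110)
C = -1/168 (C = 1/(3*(-110 + 54)) = (1/3)/(-56) = (1/3)*(-1/56) = -1/168 ≈ -0.0059524)
L(a, s) = -168*s (L(a, s) = s/(-1/168) = s*(-168) = -168*s)
L(-368, N) - 1*(-78723) = -168*(-23556) - 1*(-78723) = 3957408 + 78723 = 4036131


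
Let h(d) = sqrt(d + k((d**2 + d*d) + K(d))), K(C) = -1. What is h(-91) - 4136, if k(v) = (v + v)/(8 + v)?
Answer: -4136 + I*sqrt(2714843537)/5523 ≈ -4136.0 + 9.434*I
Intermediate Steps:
k(v) = 2*v/(8 + v) (k(v) = (2*v)/(8 + v) = 2*v/(8 + v))
h(d) = sqrt(d + 2*(-1 + 2*d**2)/(7 + 2*d**2)) (h(d) = sqrt(d + 2*((d**2 + d*d) - 1)/(8 + ((d**2 + d*d) - 1))) = sqrt(d + 2*((d**2 + d**2) - 1)/(8 + ((d**2 + d**2) - 1))) = sqrt(d + 2*(2*d**2 - 1)/(8 + (2*d**2 - 1))) = sqrt(d + 2*(-1 + 2*d**2)/(8 + (-1 + 2*d**2))) = sqrt(d + 2*(-1 + 2*d**2)/(7 + 2*d**2)))
h(-91) - 4136 = sqrt((-2 + 4*(-91)**2 - 91*(7 + 2*(-91)**2))/(7 + 2*(-91)**2)) - 4136 = sqrt((-2 + 4*8281 - 91*(7 + 2*8281))/(7 + 2*8281)) - 4136 = sqrt((-2 + 33124 - 91*(7 + 16562))/(7 + 16562)) - 4136 = sqrt((-2 + 33124 - 91*16569)/16569) - 4136 = sqrt((-2 + 33124 - 1507779)/16569) - 4136 = sqrt((1/16569)*(-1474657)) - 4136 = sqrt(-1474657/16569) - 4136 = I*sqrt(2714843537)/5523 - 4136 = -4136 + I*sqrt(2714843537)/5523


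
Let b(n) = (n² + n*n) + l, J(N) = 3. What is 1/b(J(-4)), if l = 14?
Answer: 1/32 ≈ 0.031250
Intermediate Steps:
b(n) = 14 + 2*n² (b(n) = (n² + n*n) + 14 = (n² + n²) + 14 = 2*n² + 14 = 14 + 2*n²)
1/b(J(-4)) = 1/(14 + 2*3²) = 1/(14 + 2*9) = 1/(14 + 18) = 1/32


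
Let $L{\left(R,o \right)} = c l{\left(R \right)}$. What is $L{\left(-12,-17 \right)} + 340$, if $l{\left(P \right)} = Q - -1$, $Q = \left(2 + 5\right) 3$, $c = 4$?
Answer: $428$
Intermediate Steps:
$Q = 21$ ($Q = 7 \cdot 3 = 21$)
$l{\left(P \right)} = 22$ ($l{\left(P \right)} = 21 - -1 = 21 + 1 = 22$)
$L{\left(R,o \right)} = 88$ ($L{\left(R,o \right)} = 4 \cdot 22 = 88$)
$L{\left(-12,-17 \right)} + 340 = 88 + 340 = 428$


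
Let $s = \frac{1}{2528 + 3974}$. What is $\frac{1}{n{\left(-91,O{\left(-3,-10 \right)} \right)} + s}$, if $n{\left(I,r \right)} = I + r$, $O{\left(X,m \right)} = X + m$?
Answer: $- \frac{6502}{676207} \approx -0.0096154$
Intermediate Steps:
$s = \frac{1}{6502} \approx 0.0001538$
$\frac{1}{n{\left(-91,O{\left(-3,-10 \right)} \right)} + s} = \frac{1}{\left(-91 - 13\right) + \frac{1}{6502}} = \frac{1}{-104 + \frac{1}{6502}} = \frac{1}{- \frac{676207}{6502}} = - \frac{6502}{676207}$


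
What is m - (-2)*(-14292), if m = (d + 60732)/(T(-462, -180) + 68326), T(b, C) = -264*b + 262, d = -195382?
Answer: -2723493677/95278 ≈ -28585.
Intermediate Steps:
T(b, C) = 262 - 264*b
m = -67325/95278 (m = (-195382 + 60732)/((262 - 264*(-462)) + 68326) = -134650/((262 + 121968) + 68326) = -134650/(122230 + 68326) = -134650/190556 = -134650*1/190556 = -67325/95278 ≈ -0.70662)
m - (-2)*(-14292) = -67325/95278 - (-2)*(-14292) = -67325/95278 - 1*28584 = -67325/95278 - 28584 = -2723493677/95278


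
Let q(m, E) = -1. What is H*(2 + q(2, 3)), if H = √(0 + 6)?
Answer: √6 ≈ 2.4495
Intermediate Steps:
H = √6 ≈ 2.4495
H*(2 + q(2, 3)) = √6*(2 - 1) = √6*1 = √6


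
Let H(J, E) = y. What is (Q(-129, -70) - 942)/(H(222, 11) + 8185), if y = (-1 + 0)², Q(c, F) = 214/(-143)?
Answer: -67460/585299 ≈ -0.11526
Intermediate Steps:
Q(c, F) = -214/143 (Q(c, F) = 214*(-1/143) = -214/143)
y = 1 (y = (-1)² = 1)
H(J, E) = 1
(Q(-129, -70) - 942)/(H(222, 11) + 8185) = (-214/143 - 942)/(1 + 8185) = -134920/143/8186 = -134920/143*1/8186 = -67460/585299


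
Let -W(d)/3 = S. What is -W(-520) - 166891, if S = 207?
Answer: -166270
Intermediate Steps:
W(d) = -621 (W(d) = -3*207 = -621)
-W(-520) - 166891 = -1*(-621) - 166891 = 621 - 166891 = -166270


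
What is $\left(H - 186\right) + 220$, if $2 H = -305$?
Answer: $- \frac{237}{2} \approx -118.5$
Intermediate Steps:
$H = - \frac{305}{2}$ ($H = \frac{1}{2} \left(-305\right) = - \frac{305}{2} \approx -152.5$)
$\left(H - 186\right) + 220 = \left(- \frac{305}{2} - 186\right) + 220 = - \frac{677}{2} + 220 = - \frac{237}{2}$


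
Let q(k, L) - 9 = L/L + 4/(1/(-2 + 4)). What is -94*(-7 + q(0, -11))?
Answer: -1034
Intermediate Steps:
q(k, L) = 18 (q(k, L) = 9 + (L/L + 4/(1/(-2 + 4))) = 9 + (1 + 4/(1/2)) = 9 + (1 + 4*2) = 9 + (1 + 8) = 9 + 9 = 18)
-94*(-7 + q(0, -11)) = -94*(-7 + 18) = -94*11 = -1034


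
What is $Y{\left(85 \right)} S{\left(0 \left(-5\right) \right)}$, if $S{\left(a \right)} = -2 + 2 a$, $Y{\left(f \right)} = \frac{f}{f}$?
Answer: $-2$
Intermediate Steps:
$Y{\left(f \right)} = 1$
$Y{\left(85 \right)} S{\left(0 \left(-5\right) \right)} = 1 \left(-2 + 2 \cdot 0 \left(-5\right)\right) = 1 \left(-2 + 2 \cdot 0\right) = 1 \left(-2 + 0\right) = 1 \left(-2\right) = -2$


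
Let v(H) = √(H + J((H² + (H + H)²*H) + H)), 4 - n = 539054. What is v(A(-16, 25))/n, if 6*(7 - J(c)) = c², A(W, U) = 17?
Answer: -I*√597482430/1617150 ≈ -0.015115*I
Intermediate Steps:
n = -539050 (n = 4 - 1*539054 = 4 - 539054 = -539050)
J(c) = 7 - c²/6
v(H) = √(7 + H - (H + H² + 4*H³)²/6) (v(H) = √(H + (7 - ((H² + (H + H)²*H) + H)²/6)) = √(H + (7 - ((H² + (2*H)²*H) + H)²/6)) = √(H + (7 - ((H² + (4*H²)*H) + H)²/6)) = √(H + (7 - ((H² + 4*H³) + H)²/6)) = √(H + (7 - (H + H² + 4*H³)²/6)) = √(7 + H - (H + H² + 4*H³)²/6))
v(A(-16, 25))/n = (√(252 + 36*17 - 6*17²*(1 + 17 + 4*17²)²)/6)/(-539050) = (√(252 + 612 - 6*289*(1 + 17 + 4*289)²)/6)*(-1/539050) = (√(252 + 612 - 6*289*(1 + 17 + 1156)²)/6)*(-1/539050) = (√(252 + 612 - 6*289*1174²)/6)*(-1/539050) = (√(252 + 612 - 6*289*1378276)/6)*(-1/539050) = (√(252 + 612 - 2389930584)/6)*(-1/539050) = (√(-2389929720)/6)*(-1/539050) = ((2*I*√597482430)/6)*(-1/539050) = (I*√597482430/3)*(-1/539050) = -I*√597482430/1617150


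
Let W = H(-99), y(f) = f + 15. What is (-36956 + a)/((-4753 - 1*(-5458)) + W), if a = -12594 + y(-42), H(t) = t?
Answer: -49577/606 ≈ -81.810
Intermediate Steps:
y(f) = 15 + f
W = -99
a = -12621 (a = -12594 + (15 - 42) = -12594 - 27 = -12621)
(-36956 + a)/((-4753 - 1*(-5458)) + W) = (-36956 - 12621)/((-4753 - 1*(-5458)) - 99) = -49577/((-4753 + 5458) - 99) = -49577/(705 - 99) = -49577/606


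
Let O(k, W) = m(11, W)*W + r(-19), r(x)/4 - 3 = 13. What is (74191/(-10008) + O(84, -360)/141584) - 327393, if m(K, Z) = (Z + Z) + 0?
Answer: -28994677721783/88560792 ≈ -3.2740e+5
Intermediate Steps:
m(K, Z) = 2*Z (m(K, Z) = 2*Z + 0 = 2*Z)
r(x) = 64 (r(x) = 12 + 4*13 = 12 + 52 = 64)
O(k, W) = 64 + 2*W**2 (O(k, W) = (2*W)*W + 64 = 2*W**2 + 64 = 64 + 2*W**2)
(74191/(-10008) + O(84, -360)/141584) - 327393 = (74191/(-10008) + (64 + 2*(-360)**2)/141584) - 327393 = (74191*(-1/10008) + (64 + 2*129600)*(1/141584)) - 327393 = (-74191/10008 + (64 + 259200)*(1/141584)) - 327393 = (-74191/10008 + 259264*(1/141584)) - 327393 = (-74191/10008 + 16204/8849) - 327393 = -494346527/88560792 - 327393 = -28994677721783/88560792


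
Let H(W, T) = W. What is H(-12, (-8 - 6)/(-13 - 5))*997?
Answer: -11964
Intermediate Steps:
H(-12, (-8 - 6)/(-13 - 5))*997 = -12*997 = -11964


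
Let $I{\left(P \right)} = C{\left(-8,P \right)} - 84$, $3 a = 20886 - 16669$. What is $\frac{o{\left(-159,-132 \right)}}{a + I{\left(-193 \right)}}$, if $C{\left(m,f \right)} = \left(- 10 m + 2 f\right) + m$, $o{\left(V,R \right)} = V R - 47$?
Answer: $\frac{62823}{3023} \approx 20.782$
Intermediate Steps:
$a = \frac{4217}{3}$ ($a = \frac{20886 - 16669}{3} = \frac{1}{3} \cdot 4217 = \frac{4217}{3} \approx 1405.7$)
$o{\left(V,R \right)} = -47 + R V$ ($o{\left(V,R \right)} = R V - 47 = -47 + R V$)
$C{\left(m,f \right)} = - 9 m + 2 f$
$I{\left(P \right)} = -12 + 2 P$ ($I{\left(P \right)} = \left(\left(-9\right) \left(-8\right) + 2 P\right) - 84 = \left(72 + 2 P\right) - 84 = -12 + 2 P$)
$\frac{o{\left(-159,-132 \right)}}{a + I{\left(-193 \right)}} = \frac{-47 - -20988}{\frac{4217}{3} + \left(-12 + 2 \left(-193\right)\right)} = \frac{-47 + 20988}{\frac{4217}{3} - 398} = \frac{20941}{\frac{4217}{3} - 398} = \frac{20941}{\frac{3023}{3}} = 20941 \cdot \frac{3}{3023} = \frac{62823}{3023}$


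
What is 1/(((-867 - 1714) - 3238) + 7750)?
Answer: 1/1931 ≈ 0.00051787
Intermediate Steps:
1/(((-867 - 1714) - 3238) + 7750) = 1/((-2581 - 3238) + 7750) = 1/(-5819 + 7750) = 1/1931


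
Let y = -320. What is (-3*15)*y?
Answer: 14400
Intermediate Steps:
(-3*15)*y = -3*15*(-320) = -45*(-320) = 14400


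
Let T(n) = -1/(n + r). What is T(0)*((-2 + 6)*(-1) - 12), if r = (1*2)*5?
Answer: 8/5 ≈ 1.6000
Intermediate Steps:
r = 10 (r = 2*5 = 10)
T(n) = -1/(10 + n) (T(n) = -1/(n + 10) = -1/(10 + n))
T(0)*((-2 + 6)*(-1) - 12) = (-1/(10 + 0))*((-2 + 6)*(-1) - 12) = (-1/10)*(4*(-1) - 12) = (-1*⅒)*(-4 - 12) = -⅒*(-16) = 8/5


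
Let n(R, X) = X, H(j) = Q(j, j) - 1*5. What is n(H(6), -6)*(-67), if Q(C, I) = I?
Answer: 402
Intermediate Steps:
H(j) = -5 + j (H(j) = j - 1*5 = j - 5 = -5 + j)
n(H(6), -6)*(-67) = -6*(-67) = 402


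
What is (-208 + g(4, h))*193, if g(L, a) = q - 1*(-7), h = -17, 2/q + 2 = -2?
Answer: -77779/2 ≈ -38890.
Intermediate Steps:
q = -½ (q = 2/(-2 - 2) = 2/(-4) = 2*(-¼) = -½ ≈ -0.50000)
g(L, a) = 13/2 (g(L, a) = -½ - 1*(-7) = -½ + 7 = 13/2)
(-208 + g(4, h))*193 = (-208 + 13/2)*193 = -403/2*193 = -77779/2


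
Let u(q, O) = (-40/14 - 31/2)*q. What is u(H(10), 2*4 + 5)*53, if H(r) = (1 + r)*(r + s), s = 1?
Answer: -1648141/14 ≈ -1.1772e+5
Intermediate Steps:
H(r) = (1 + r)² (H(r) = (1 + r)*(r + 1) = (1 + r)*(1 + r) = (1 + r)²)
u(q, O) = -257*q/14 (u(q, O) = (-40*1/14 - 31*½)*q = (-20/7 - 31/2)*q = -257*q/14)
u(H(10), 2*4 + 5)*53 = -257*(1 + 10² + 2*10)/14*53 = -257*(1 + 100 + 20)/14*53 = -257/14*121*53 = -31097/14*53 = -1648141/14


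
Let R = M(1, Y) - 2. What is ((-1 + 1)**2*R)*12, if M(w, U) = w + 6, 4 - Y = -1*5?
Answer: 0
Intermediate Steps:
Y = 9 (Y = 4 - (-1)*5 = 4 - 1*(-5) = 4 + 5 = 9)
M(w, U) = 6 + w
R = 5 (R = (6 + 1) - 2 = 7 - 2 = 5)
((-1 + 1)**2*R)*12 = ((-1 + 1)**2*5)*12 = (0**2*5)*12 = (0*5)*12 = 0*12 = 0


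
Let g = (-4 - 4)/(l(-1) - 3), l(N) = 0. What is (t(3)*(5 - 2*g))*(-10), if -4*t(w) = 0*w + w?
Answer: -5/2 ≈ -2.5000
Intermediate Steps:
g = 8/3 (g = (-4 - 4)/(0 - 3) = -8/(-3) = -8*(-⅓) = 8/3 ≈ 2.6667)
t(w) = -w/4 (t(w) = -(0*w + w)/4 = -(0 + w)/4 = -w/4)
(t(3)*(5 - 2*g))*(-10) = ((-¼*3)*(5 - 2*8/3))*(-10) = -3*(5 - 16/3)/4*(-10) = -¾*(-⅓)*(-10) = (¼)*(-10) = -5/2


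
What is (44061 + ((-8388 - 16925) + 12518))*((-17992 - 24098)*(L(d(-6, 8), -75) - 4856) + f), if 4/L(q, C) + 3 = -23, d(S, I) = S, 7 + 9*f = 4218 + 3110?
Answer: 83078523023202/13 ≈ 6.3907e+12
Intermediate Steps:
f = 7321/9 (f = -7/9 + (4218 + 3110)/9 = -7/9 + (⅑)*7328 = -7/9 + 7328/9 = 7321/9 ≈ 813.44)
L(q, C) = -2/13 (L(q, C) = 4/(-3 - 23) = 4/(-26) = 4*(-1/26) = -2/13)
(44061 + ((-8388 - 16925) + 12518))*((-17992 - 24098)*(L(d(-6, 8), -75) - 4856) + f) = (44061 + ((-8388 - 16925) + 12518))*((-17992 - 24098)*(-2/13 - 4856) + 7321/9) = (44061 + (-25313 + 12518))*(-42090*(-63130/13) + 7321/9) = (44061 - 12795)*(2657141700/13 + 7321/9) = 31266*(23914370473/117) = 83078523023202/13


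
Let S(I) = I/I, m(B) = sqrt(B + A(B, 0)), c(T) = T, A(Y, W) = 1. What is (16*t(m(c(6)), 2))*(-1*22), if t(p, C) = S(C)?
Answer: -352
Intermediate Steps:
m(B) = sqrt(1 + B) (m(B) = sqrt(B + 1) = sqrt(1 + B))
S(I) = 1
t(p, C) = 1
(16*t(m(c(6)), 2))*(-1*22) = (16*1)*(-1*22) = 16*(-22) = -352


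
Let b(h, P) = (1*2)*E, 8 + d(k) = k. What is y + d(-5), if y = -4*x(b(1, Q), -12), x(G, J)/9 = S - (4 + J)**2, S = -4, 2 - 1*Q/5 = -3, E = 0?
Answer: 2435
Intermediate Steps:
Q = 25 (Q = 10 - 5*(-3) = 10 + 15 = 25)
d(k) = -8 + k
b(h, P) = 0 (b(h, P) = (1*2)*0 = 2*0 = 0)
x(G, J) = -36 - 9*(4 + J)**2 (x(G, J) = 9*(-4 - (4 + J)**2) = -36 - 9*(4 + J)**2)
y = 2448 (y = -4*(-36 - 9*(4 - 12)**2) = -4*(-36 - 9*(-8)**2) = -4*(-36 - 9*64) = -4*(-36 - 576) = -4*(-612) = 2448)
y + d(-5) = 2448 + (-8 - 5) = 2448 - 13 = 2435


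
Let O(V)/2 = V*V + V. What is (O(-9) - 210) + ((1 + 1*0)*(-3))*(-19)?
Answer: -9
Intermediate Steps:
O(V) = 2*V + 2*V² (O(V) = 2*(V*V + V) = 2*(V² + V) = 2*(V + V²) = 2*V + 2*V²)
(O(-9) - 210) + ((1 + 1*0)*(-3))*(-19) = (2*(-9)*(1 - 9) - 210) + ((1 + 1*0)*(-3))*(-19) = (2*(-9)*(-8) - 210) + ((1 + 0)*(-3))*(-19) = (144 - 210) + (1*(-3))*(-19) = -66 - 3*(-19) = -66 + 57 = -9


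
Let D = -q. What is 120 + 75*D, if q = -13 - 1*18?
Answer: 2445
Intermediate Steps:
q = -31 (q = -13 - 18 = -31)
D = 31 (D = -1*(-31) = 31)
120 + 75*D = 120 + 75*31 = 120 + 2325 = 2445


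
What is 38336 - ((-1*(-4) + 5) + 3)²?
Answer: 38192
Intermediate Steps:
38336 - ((-1*(-4) + 5) + 3)² = 38336 - ((4 + 5) + 3)² = 38336 - (9 + 3)² = 38336 - 1*12² = 38336 - 1*144 = 38336 - 144 = 38192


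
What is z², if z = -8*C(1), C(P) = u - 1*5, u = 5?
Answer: 0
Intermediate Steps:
C(P) = 0 (C(P) = 5 - 1*5 = 5 - 5 = 0)
z = 0 (z = -8*0 = 0)
z² = 0² = 0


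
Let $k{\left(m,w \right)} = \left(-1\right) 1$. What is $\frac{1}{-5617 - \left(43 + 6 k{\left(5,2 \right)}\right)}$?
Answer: $- \frac{1}{5654} \approx -0.00017687$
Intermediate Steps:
$k{\left(m,w \right)} = -1$
$\frac{1}{-5617 - \left(43 + 6 k{\left(5,2 \right)}\right)} = \frac{1}{-5617 - 37} = \frac{1}{-5654} = - \frac{1}{5654}$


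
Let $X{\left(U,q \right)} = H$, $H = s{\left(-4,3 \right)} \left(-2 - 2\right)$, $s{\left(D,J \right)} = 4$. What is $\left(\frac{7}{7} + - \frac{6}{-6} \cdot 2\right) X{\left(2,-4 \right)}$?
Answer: $-48$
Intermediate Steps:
$H = -16$ ($H = 4 \left(-2 - 2\right) = 4 \left(-4\right) = -16$)
$X{\left(U,q \right)} = -16$
$\left(\frac{7}{7} + - \frac{6}{-6} \cdot 2\right) X{\left(2,-4 \right)} = \left(\frac{7}{7} + - \frac{6}{-6} \cdot 2\right) \left(-16\right) = \left(7 \cdot \frac{1}{7} + \left(-6\right) \left(- \frac{1}{6}\right) 2\right) \left(-16\right) = \left(1 + 1 \cdot 2\right) \left(-16\right) = \left(1 + 2\right) \left(-16\right) = 3 \left(-16\right) = -48$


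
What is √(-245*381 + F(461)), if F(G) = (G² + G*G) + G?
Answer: √332158 ≈ 576.33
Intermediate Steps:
F(G) = G + 2*G² (F(G) = (G² + G²) + G = 2*G² + G = G + 2*G²)
√(-245*381 + F(461)) = √(-245*381 + 461*(1 + 2*461)) = √(-93345 + 461*(1 + 922)) = √(-93345 + 461*923) = √(-93345 + 425503) = √332158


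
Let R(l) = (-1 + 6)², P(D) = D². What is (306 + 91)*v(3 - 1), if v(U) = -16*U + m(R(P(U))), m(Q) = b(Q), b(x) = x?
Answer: -2779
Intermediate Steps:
R(l) = 25 (R(l) = 5² = 25)
m(Q) = Q
v(U) = 25 - 16*U (v(U) = -16*U + 25 = 25 - 16*U)
(306 + 91)*v(3 - 1) = (306 + 91)*(25 - 16*(3 - 1)) = 397*(25 - 16*2) = 397*(25 - 32) = 397*(-7) = -2779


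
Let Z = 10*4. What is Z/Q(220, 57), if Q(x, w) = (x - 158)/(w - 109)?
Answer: -1040/31 ≈ -33.548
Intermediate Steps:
Q(x, w) = (-158 + x)/(-109 + w)
Z = 40
Z/Q(220, 57) = 40/(((-158 + 220)/(-109 + 57))) = 40/((62/(-52))) = 40/((-1/52*62)) = 40/(-31/26) = 40*(-26/31) = -1040/31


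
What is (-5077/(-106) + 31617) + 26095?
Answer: 6122549/106 ≈ 57760.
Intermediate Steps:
(-5077/(-106) + 31617) + 26095 = (-5077*(-1/106) + 31617) + 26095 = (5077/106 + 31617) + 26095 = 3356479/106 + 26095 = 6122549/106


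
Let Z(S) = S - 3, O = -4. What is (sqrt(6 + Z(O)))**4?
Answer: 1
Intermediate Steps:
Z(S) = -3 + S
(sqrt(6 + Z(O)))**4 = (sqrt(6 + (-3 - 4)))**4 = (sqrt(6 - 7))**4 = (sqrt(-1))**4 = I**4 = 1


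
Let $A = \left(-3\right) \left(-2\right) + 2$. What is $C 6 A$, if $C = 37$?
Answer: $1776$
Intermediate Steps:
$A = 8$ ($A = 6 + 2 = 8$)
$C 6 A = 37 \cdot 6 \cdot 8 = 222 \cdot 8 = 1776$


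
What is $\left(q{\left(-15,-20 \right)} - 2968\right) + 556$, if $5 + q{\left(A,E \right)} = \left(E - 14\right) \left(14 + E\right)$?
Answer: $-2213$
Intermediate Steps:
$q{\left(A,E \right)} = -5 + \left(-14 + E\right) \left(14 + E\right)$ ($q{\left(A,E \right)} = -5 + \left(E - 14\right) \left(14 + E\right) = -5 + \left(-14 + E\right) \left(14 + E\right)$)
$\left(q{\left(-15,-20 \right)} - 2968\right) + 556 = \left(\left(-201 + \left(-20\right)^{2}\right) - 2968\right) + 556 = \left(\left(-201 + 400\right) - 2968\right) + 556 = \left(199 - 2968\right) + 556 = -2769 + 556 = -2213$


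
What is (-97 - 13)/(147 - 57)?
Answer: -11/9 ≈ -1.2222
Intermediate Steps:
(-97 - 13)/(147 - 57) = -110/90 = (1/90)*(-110) = -11/9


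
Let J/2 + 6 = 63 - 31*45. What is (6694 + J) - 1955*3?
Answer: -1847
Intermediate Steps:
J = -2676 (J = -12 + 2*(63 - 31*45) = -12 + 2*(63 - 1395) = -12 + 2*(-1332) = -12 - 2664 = -2676)
(6694 + J) - 1955*3 = (6694 - 2676) - 1955*3 = 4018 - 5865 = -1847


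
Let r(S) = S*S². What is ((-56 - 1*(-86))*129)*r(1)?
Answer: 3870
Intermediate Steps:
r(S) = S³
((-56 - 1*(-86))*129)*r(1) = ((-56 - 1*(-86))*129)*1³ = ((-56 + 86)*129)*1 = (30*129)*1 = 3870*1 = 3870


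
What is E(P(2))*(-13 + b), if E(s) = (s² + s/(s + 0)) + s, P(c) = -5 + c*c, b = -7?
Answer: -20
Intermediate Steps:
P(c) = -5 + c²
E(s) = 1 + s + s² (E(s) = (s² + s/s) + s = (s² + 1) + s = (1 + s²) + s = 1 + s + s²)
E(P(2))*(-13 + b) = (1 + (-5 + 2²) + (-5 + 2²)²)*(-13 - 7) = (1 + (-5 + 4) + (-5 + 4)²)*(-20) = (1 - 1 + (-1)²)*(-20) = (1 - 1 + 1)*(-20) = 1*(-20) = -20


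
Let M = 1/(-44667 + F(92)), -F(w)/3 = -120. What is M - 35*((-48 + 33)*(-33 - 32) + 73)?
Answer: -1625180761/44307 ≈ -36680.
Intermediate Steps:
F(w) = 360 (F(w) = -3*(-120) = 360)
M = -1/44307 (M = 1/(-44667 + 360) = 1/(-44307) = -1/44307 ≈ -2.2570e-5)
M - 35*((-48 + 33)*(-33 - 32) + 73) = -1/44307 - 35*((-48 + 33)*(-33 - 32) + 73) = -1/44307 - 35*(-15*(-65) + 73) = -1/44307 - 35*(975 + 73) = -1/44307 - 35*1048 = -1/44307 - 36680 = -1625180761/44307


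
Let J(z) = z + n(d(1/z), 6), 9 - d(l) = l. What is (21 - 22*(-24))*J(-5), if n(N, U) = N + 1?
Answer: 14274/5 ≈ 2854.8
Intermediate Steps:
d(l) = 9 - l
n(N, U) = 1 + N
J(z) = 10 + z - 1/z (J(z) = z + (1 + (9 - 1/z)) = z + (10 - 1/z) = 10 + z - 1/z)
(21 - 22*(-24))*J(-5) = (21 - 22*(-24))*(10 - 5 - 1/(-5)) = (21 + 528)*(10 - 5 - 1*(-⅕)) = 549*(10 - 5 + ⅕) = 549*(26/5) = 14274/5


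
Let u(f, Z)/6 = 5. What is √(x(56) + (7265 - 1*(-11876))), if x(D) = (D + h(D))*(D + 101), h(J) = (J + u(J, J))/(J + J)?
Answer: √21993986/28 ≈ 167.49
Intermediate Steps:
u(f, Z) = 30 (u(f, Z) = 6*5 = 30)
h(J) = (30 + J)/(2*J) (h(J) = (J + 30)/(J + J) = (30 + J)/((2*J)) = (30 + J)*(1/(2*J)) = (30 + J)/(2*J))
x(D) = (101 + D)*(D + (30 + D)/(2*D)) (x(D) = (D + (30 + D)/(2*D))*(D + 101) = (D + (30 + D)/(2*D))*(101 + D) = (101 + D)*(D + (30 + D)/(2*D)))
√(x(56) + (7265 - 1*(-11876))) = √((131/2 + 56² + 1515/56 + (203/2)*56) + (7265 - 1*(-11876))) = √((131/2 + 3136 + 1515*(1/56) + 5684) + (7265 + 11876)) = √((131/2 + 3136 + 1515/56 + 5684) + 19141) = √(499103/56 + 19141) = √(1570999/56) = √21993986/28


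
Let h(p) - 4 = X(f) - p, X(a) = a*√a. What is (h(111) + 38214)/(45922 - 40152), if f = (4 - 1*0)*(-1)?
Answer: 38107/5770 - 4*I/2885 ≈ 6.6043 - 0.0013865*I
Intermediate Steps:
f = -4 (f = (4 + 0)*(-1) = 4*(-1) = -4)
X(a) = a^(3/2)
h(p) = 4 - p - 8*I (h(p) = 4 + ((-4)^(3/2) - p) = 4 + (-8*I - p) = 4 + (-p - 8*I) = 4 - p - 8*I)
(h(111) + 38214)/(45922 - 40152) = ((4 - 1*111 - 8*I) + 38214)/(45922 - 40152) = ((4 - 111 - 8*I) + 38214)/5770 = ((-107 - 8*I) + 38214)*(1/5770) = (38107 - 8*I)*(1/5770) = 38107/5770 - 4*I/2885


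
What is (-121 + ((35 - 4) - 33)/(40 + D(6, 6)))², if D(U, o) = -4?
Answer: 4748041/324 ≈ 14654.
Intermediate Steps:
(-121 + ((35 - 4) - 33)/(40 + D(6, 6)))² = (-121 + ((35 - 4) - 33)/(40 - 4))² = (-121 + (31 - 33)/36)² = (-121 - 2*1/36)² = (-121 - 1/18)² = (-2179/18)² = 4748041/324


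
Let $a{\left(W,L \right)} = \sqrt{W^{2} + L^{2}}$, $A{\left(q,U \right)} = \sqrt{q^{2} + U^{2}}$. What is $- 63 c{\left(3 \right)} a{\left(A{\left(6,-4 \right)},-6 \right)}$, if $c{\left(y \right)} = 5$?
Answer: $- 630 \sqrt{22} \approx -2955.0$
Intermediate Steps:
$A{\left(q,U \right)} = \sqrt{U^{2} + q^{2}}$
$a{\left(W,L \right)} = \sqrt{L^{2} + W^{2}}$
$- 63 c{\left(3 \right)} a{\left(A{\left(6,-4 \right)},-6 \right)} = \left(-63\right) 5 \sqrt{\left(-6\right)^{2} + \left(\sqrt{\left(-4\right)^{2} + 6^{2}}\right)^{2}} = - 315 \sqrt{36 + \left(\sqrt{16 + 36}\right)^{2}} = - 315 \sqrt{36 + \left(\sqrt{52}\right)^{2}} = - 315 \sqrt{36 + \left(2 \sqrt{13}\right)^{2}} = - 315 \sqrt{36 + 52} = - 315 \sqrt{88} = - 315 \cdot 2 \sqrt{22} = - 630 \sqrt{22}$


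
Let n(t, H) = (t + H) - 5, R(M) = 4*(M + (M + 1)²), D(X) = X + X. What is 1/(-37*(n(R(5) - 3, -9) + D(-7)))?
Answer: -1/4921 ≈ -0.00020321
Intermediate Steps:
D(X) = 2*X
R(M) = 4*M + 4*(1 + M)² (R(M) = 4*(M + (1 + M)²) = 4*M + 4*(1 + M)²)
n(t, H) = -5 + H + t (n(t, H) = (H + t) - 5 = -5 + H + t)
1/(-37*(n(R(5) - 3, -9) + D(-7))) = 1/(-37*((-5 - 9 + ((4*5 + 4*(1 + 5)²) - 3)) + 2*(-7))) = 1/(-37*((-5 - 9 + ((20 + 4*6²) - 3)) - 14)) = 1/(-37*((-5 - 9 + ((20 + 4*36) - 3)) - 14)) = 1/(-37*((-5 - 9 + ((20 + 144) - 3)) - 14)) = 1/(-37*((-5 - 9 + (164 - 3)) - 14)) = 1/(-37*((-5 - 9 + 161) - 14)) = 1/(-37*(147 - 14)) = 1/(-37*133) = 1/(-4921) = -1/4921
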